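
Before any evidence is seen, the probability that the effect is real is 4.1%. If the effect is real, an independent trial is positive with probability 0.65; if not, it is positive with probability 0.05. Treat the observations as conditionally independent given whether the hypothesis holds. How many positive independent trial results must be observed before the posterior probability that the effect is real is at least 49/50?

3

Prior odds: 0.041 ÷ 0.959 = 41/959.
Likelihood ratio of a positive = 0.65/0.05 = 13.
Target odds: 0.98 ÷ 0.02 = 49.
Require 13ⁿ ≥ 49 ÷ (41/959) = 46991/41.
13² = 169 falls short of 46991/41 but 13³ = 2197 reaches it, so n = 3.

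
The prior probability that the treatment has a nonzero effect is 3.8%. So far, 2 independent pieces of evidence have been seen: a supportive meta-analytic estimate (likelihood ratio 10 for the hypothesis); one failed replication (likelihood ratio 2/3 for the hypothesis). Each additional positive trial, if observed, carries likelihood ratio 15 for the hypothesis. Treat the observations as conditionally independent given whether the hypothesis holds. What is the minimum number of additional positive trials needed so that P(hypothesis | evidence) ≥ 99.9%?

Prior odds = 0.038/0.962 = 19/481.
Combined Bayes factor of the evidence already in hand = 10 × (2/3) = 20/3.
Odds after that evidence = (19/481) × 20/3 = 380/1443.
Target odds = 0.999/0.001 = 999.
Need 15ⁿ ≥ 999 ÷ (380/1443) = 1441557/380.
15³ = 3375 falls short of 1441557/380 but 15⁴ = 50625 reaches it, so n = 4.

4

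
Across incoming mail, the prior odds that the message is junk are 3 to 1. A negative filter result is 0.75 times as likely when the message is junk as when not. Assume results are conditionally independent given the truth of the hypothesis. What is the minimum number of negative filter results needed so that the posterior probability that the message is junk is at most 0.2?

9

Prior odds = 3.
Likelihood ratio per negative filter result = 0.75.
Target posterior odds = 0.2/0.8 = 0.25.
Require 0.75ⁿ ≤ 0.25 ÷ 3 = 1/12.
0.75⁸ = 6561/65536 is still above 1/12 but 0.75⁹ = 19683/262144 is at or below it, so n = 9.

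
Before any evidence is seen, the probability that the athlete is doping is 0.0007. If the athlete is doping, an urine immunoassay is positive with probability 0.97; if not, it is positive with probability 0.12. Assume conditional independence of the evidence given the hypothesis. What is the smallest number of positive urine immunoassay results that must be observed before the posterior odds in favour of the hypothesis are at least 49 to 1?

6

Prior odds: 0.0007 ÷ 0.9993 = 7/9993.
Likelihood ratio of a positive = 0.97/0.12 = 97/12.
Target odds = 49.
Need (7/9993) × (97/12)ⁿ ≥ 49, i.e. (97/12)ⁿ ≥ 69951.
(97/12)⁵ ≈34510.6 falls short of 69951 but (97/12)⁶ ≈278961 reaches it, so n = 6.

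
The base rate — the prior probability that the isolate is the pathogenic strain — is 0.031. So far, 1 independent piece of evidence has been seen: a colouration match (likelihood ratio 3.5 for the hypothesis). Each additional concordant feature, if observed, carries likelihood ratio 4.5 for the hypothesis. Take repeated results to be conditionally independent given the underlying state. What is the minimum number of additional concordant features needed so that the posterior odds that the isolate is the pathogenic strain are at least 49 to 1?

5

Prior odds = 0.031/0.969 = 31/969.
Bayes factor of the evidence already in hand = 3.5.
Odds after that evidence = (31/969) × 3.5 = 217/1938.
Target odds = 49.
Need 4.5ⁿ ≥ 49 ÷ (217/1938) = 13566/31.
4.5⁴ = 410.0625 falls short of 13566/31 but 4.5⁵ = 1845.28125 reaches it, so n = 5.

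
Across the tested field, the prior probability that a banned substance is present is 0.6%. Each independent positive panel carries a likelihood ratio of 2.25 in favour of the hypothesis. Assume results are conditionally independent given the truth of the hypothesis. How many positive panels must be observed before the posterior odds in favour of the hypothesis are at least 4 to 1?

9

Prior odds: 0.006 ÷ 0.994 = 3/497.
Likelihood ratio per positive panel = 2.25.
Target odds = 4.
Require 2.25ⁿ ≥ 4 ÷ (3/497) = 1988/3.
2.25⁸ = 43046721/65536 falls short of 1988/3 but 2.25⁹ = 387420489/262144 reaches it, so n = 9.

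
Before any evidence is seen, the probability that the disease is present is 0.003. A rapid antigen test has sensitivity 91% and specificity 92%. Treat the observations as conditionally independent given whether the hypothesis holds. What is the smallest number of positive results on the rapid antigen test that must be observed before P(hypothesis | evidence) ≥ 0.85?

4

Prior odds: 0.003 ÷ 0.997 = 3/997.
False-positive rate = 1 − 0.92 = 0.08; likelihood ratio of a positive = 0.91/0.08 = 11.375.
Target odds: 0.85 ÷ 0.15 = 17/3.
Need (3/997) × 11.375ⁿ ≥ 17/3, i.e. 11.375ⁿ ≥ 16949/9.
11.375³ = 753571/512 falls short of 16949/9 but 11.375⁴ = 68574961/4096 reaches it, so n = 4.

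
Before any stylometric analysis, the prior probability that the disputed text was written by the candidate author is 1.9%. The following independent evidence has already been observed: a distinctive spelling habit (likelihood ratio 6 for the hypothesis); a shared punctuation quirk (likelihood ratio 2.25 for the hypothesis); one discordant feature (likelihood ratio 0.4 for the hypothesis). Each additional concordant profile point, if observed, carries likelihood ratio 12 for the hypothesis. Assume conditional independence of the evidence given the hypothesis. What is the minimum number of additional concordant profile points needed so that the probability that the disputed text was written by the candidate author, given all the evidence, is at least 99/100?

3

Prior odds = 0.019/0.981 = 19/981.
Combined Bayes factor of the evidence already in hand = 6 × 2.25 × 0.4 = 5.4.
Odds after that evidence = (19/981) × 5.4 = 57/545.
Target odds = 0.99/0.01 = 99.
Need 12ⁿ ≥ 99 ÷ (57/545) = 17985/19.
12² = 144 falls short of 17985/19 but 12³ = 1728 reaches it, so n = 3.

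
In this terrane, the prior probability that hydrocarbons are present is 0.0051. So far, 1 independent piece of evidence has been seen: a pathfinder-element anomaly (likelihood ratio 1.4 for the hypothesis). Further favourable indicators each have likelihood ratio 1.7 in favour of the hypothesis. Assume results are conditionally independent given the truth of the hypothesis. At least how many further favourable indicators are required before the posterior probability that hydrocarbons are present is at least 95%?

15

Prior odds = 0.0051/0.9949 = 51/9949.
Bayes factor of the evidence already in hand = 1.4.
Odds after that evidence = (51/9949) × 1.4 = 357/49745.
Target odds = 0.95/0.05 = 19.
Need 1.7ⁿ ≥ 19 ÷ (357/49745) = 945155/357.
1.7¹⁴ ≈1683.78 falls short of 945155/357 but 1.7¹⁵ ≈2862.42 reaches it, so n = 15.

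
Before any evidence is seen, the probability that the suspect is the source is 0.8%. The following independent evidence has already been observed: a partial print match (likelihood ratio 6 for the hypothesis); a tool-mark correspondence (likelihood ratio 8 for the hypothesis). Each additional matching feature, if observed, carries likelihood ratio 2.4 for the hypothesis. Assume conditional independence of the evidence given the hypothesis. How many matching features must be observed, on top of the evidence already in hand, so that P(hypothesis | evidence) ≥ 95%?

5

Prior odds = 0.008/0.992 = 1/124.
Combined Bayes factor of the evidence already in hand = 6 × 8 = 48.
Odds after that evidence = (1/124) × 48 = 12/31.
Target odds = 0.95/0.05 = 19.
Need 2.4ⁿ ≥ 19 ÷ (12/31) = 589/12.
2.4⁴ = 33.1776 falls short of 589/12 but 2.4⁵ = 79.62624 reaches it, so n = 5.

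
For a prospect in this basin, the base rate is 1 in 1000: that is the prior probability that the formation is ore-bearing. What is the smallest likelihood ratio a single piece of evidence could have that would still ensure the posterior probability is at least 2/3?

1998

Prior odds = 0.001/0.999 = 1/999.
Target odds = (2/3)/(1/3) = 2.
Required Bayes factor = 2 ÷ (1/999) = 1998.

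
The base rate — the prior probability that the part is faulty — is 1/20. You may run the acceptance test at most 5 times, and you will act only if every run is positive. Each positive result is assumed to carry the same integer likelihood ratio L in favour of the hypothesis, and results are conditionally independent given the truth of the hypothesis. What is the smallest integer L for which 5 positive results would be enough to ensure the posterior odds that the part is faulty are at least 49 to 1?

4

Prior odds = 0.05/0.95 = 1/19.
Target odds = 49.
Need L⁵ ≥ 49 ÷ (1/19) = 931.
3⁵ = 243 < 931 ≤ 1024 = 4⁵, so L = 4.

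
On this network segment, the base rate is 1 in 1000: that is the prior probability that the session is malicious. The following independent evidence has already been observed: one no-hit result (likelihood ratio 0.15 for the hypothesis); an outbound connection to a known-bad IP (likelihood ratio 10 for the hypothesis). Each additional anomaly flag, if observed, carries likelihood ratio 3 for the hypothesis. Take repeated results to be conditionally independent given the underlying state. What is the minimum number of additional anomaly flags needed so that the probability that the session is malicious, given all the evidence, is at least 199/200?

Prior odds = 0.001/0.999 = 1/999.
Combined Bayes factor of the evidence already in hand = 0.15 × 10 = 1.5.
Odds after that evidence = (1/999) × 1.5 = 1/666.
Target odds = 0.995/0.005 = 199.
Need 3ⁿ ≥ 199 ÷ (1/666) = 132534.
3¹⁰ = 59049 falls short of 132534 but 3¹¹ = 177147 reaches it, so n = 11.

11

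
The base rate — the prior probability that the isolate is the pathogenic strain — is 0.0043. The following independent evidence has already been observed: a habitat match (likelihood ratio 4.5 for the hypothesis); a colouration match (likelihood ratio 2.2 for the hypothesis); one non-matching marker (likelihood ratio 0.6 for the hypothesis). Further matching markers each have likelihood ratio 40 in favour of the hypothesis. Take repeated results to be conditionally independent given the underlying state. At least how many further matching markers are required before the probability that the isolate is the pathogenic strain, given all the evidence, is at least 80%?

2

Prior odds = 0.0043/0.9957 = 43/9957.
Combined Bayes factor of the evidence already in hand = 4.5 × 2.2 × 0.6 = 5.94.
Odds after that evidence = (43/9957) × 5.94 = 4257/165950.
Target odds = 0.8/0.2 = 4.
Need 40ⁿ ≥ 4 ÷ (4257/165950) = 663800/4257.
40¹ = 40 falls short of 663800/4257 but 40² = 1600 reaches it, so n = 2.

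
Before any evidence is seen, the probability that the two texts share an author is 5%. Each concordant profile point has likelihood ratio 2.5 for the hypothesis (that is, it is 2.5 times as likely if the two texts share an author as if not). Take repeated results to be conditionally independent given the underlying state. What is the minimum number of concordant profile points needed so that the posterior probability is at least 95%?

7

Prior odds = 0.05/0.95 = 1/19.
Likelihood ratio per concordant profile point = 2.5.
Target posterior odds = 0.95/0.05 = 19.
Need (1/19) × 2.5ⁿ ≥ 19, i.e. 2.5ⁿ ≥ 361.
2.5⁶ = 244.140625 falls short of 361 but 2.5⁷ = 610.3515625 reaches it, so n = 7.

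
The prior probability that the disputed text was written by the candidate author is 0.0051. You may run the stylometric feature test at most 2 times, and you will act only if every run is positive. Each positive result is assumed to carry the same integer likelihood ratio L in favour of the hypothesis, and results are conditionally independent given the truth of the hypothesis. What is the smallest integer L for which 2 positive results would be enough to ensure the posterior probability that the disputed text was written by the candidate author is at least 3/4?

Prior odds = 0.0051/0.9949 = 51/9949.
Target odds = 0.75/0.25 = 3.
Need L² ≥ 3 ÷ (51/9949) = 9949/17.
24² = 576 < 9949/17 ≤ 625 = 25², so L = 25.

25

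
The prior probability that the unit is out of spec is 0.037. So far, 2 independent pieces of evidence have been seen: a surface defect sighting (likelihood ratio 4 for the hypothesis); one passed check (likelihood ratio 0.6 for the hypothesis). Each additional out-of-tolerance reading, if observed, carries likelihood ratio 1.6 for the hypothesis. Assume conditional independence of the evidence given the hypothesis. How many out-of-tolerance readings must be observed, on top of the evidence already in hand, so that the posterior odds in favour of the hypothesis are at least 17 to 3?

9

Prior odds = 0.037/0.963 = 37/963.
Combined Bayes factor of the evidence already in hand = 4 × 0.6 = 2.4.
Odds after that evidence = (37/963) × 2.4 = 148/1605.
Target odds = 17/3.
Need 1.6ⁿ ≥ 17/3 ÷ (148/1605) = 9095/148.
1.6⁸ = 16777216/390625 falls short of 9095/148 but 1.6⁹ = 134217728/1953125 reaches it, so n = 9.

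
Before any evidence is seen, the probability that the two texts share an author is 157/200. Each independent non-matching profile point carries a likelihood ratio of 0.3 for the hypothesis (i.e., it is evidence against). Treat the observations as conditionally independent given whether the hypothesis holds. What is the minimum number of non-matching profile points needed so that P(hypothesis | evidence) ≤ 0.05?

4

Prior odds = 0.785/0.215 = 157/43.
Likelihood ratio per non-matching profile point = 0.3.
Target posterior odds = 0.05/0.95 = 1/19.
Require 0.3ⁿ ≤ 1/19 ÷ (157/43) = 43/2983.
0.3³ = 0.027 is still above 43/2983 but 0.3⁴ = 0.0081 is at or below it, so n = 4.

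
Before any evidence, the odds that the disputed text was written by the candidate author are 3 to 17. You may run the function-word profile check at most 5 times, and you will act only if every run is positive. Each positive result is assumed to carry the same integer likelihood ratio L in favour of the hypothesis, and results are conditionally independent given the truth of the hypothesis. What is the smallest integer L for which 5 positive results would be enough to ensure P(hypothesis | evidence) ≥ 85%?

Prior odds = 3/17.
Target odds = 0.85/0.15 = 17/3.
Need L⁵ ≥ 17/3 ÷ (3/17) = 289/9.
2⁵ = 32 < 289/9 ≤ 243 = 3⁵, so L = 3.

3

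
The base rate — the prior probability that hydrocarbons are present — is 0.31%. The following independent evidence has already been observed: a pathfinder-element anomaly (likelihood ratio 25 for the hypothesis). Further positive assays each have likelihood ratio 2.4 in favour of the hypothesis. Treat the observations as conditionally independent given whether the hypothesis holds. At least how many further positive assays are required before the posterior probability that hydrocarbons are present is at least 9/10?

Prior odds = 0.0031/0.9969 = 31/9969.
Bayes factor of the evidence already in hand = 25.
Odds after that evidence = (31/9969) × 25 = 775/9969.
Target odds = 0.9/0.1 = 9.
Need 2.4ⁿ ≥ 9 ÷ (775/9969) = 89721/775.
2.4⁵ = 79.62624 falls short of 89721/775 but 2.4⁶ = 2985984/15625 reaches it, so n = 6.

6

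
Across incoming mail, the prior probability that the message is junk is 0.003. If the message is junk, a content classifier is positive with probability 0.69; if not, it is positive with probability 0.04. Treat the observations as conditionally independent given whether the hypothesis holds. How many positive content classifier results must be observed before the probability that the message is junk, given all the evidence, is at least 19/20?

4

Prior odds: 0.003 ÷ 0.997 = 3/997.
Likelihood ratio of a positive = 0.69/0.04 = 17.25.
Target odds: 0.95 ÷ 0.05 = 19.
Need (3/997) × 17.25ⁿ ≥ 19, i.e. 17.25ⁿ ≥ 18943/3.
17.25³ = 5132.953125 falls short of 18943/3 but 17.25⁴ = 22667121/256 reaches it, so n = 4.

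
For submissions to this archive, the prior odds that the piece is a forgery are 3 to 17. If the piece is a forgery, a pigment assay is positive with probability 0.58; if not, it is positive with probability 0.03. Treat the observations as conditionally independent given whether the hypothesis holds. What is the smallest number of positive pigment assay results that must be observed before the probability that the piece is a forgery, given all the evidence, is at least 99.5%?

Prior odds = 3/17.
Likelihood ratio of a positive = 0.58/0.03 = 58/3.
Target posterior odds = 0.995/0.005 = 199.
Require (58/3)ⁿ ≥ 199 ÷ (3/17) = 3383/3.
(58/3)² = 3364/9 falls short of 3383/3 but (58/3)³ = 195112/27 reaches it, so n = 3.

3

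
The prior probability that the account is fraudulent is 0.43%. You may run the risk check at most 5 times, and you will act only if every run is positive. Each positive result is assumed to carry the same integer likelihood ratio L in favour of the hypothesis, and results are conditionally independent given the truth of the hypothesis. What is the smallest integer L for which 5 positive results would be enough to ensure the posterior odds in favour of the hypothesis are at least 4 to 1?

4

Prior odds = 0.0043/0.9957 = 43/9957.
Target odds = 4.
Need L⁵ ≥ 4 ÷ (43/9957) = 39828/43.
3⁵ = 243 < 39828/43 ≤ 1024 = 4⁵, so L = 4.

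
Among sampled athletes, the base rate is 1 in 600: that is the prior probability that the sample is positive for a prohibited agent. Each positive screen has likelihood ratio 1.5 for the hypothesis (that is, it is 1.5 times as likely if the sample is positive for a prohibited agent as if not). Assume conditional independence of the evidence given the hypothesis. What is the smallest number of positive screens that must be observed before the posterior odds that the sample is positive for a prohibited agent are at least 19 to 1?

Prior odds: (1/600) ÷ (599/600) = 1/599.
Likelihood ratio per positive screen = 1.5.
Target odds = 19.
Require 1.5ⁿ ≥ 19 ÷ (1/599) = 11381.
1.5²³ ≈11222.7 falls short of 11381 but 1.5²⁴ ≈16834.1 reaches it, so n = 24.

24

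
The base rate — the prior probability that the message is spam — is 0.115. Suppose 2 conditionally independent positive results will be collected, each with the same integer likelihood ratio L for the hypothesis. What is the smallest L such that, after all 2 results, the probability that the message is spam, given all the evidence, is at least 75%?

5

Prior odds = 0.115/0.885 = 23/177.
Target odds = 0.75/0.25 = 3.
Need L² ≥ 3 ÷ (23/177) = 531/23.
4² = 16 < 531/23 ≤ 25 = 5², so L = 5.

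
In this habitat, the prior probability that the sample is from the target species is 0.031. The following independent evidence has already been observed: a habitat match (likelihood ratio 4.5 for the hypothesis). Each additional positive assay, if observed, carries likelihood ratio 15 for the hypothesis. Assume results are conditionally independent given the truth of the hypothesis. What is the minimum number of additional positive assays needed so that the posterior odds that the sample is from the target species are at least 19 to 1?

Prior odds = 0.031/0.969 = 31/969.
Bayes factor of the evidence already in hand = 4.5.
Odds after that evidence = (31/969) × 4.5 = 93/646.
Target odds = 19.
Need 15ⁿ ≥ 19 ÷ (93/646) = 12274/93.
15¹ = 15 falls short of 12274/93 but 15² = 225 reaches it, so n = 2.

2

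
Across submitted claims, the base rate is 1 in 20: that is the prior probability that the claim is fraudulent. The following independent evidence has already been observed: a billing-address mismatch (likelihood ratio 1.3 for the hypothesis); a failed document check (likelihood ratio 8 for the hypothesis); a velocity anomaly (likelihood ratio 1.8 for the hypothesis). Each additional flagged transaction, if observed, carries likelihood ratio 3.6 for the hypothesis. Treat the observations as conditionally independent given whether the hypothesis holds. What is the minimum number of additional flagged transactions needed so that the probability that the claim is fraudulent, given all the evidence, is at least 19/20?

3

Prior odds = 0.05/0.95 = 1/19.
Combined Bayes factor of the evidence already in hand = 1.3 × 8 × 1.8 = 18.72.
Odds after that evidence = (1/19) × 18.72 = 468/475.
Target odds = 0.95/0.05 = 19.
Need 3.6ⁿ ≥ 19 ÷ (468/475) = 9025/468.
3.6² = 12.96 falls short of 9025/468 but 3.6³ = 46.656 reaches it, so n = 3.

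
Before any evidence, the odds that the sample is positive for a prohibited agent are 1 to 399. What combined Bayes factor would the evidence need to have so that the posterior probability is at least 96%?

9576

Prior odds = 1/399.
Target odds = 0.96/0.04 = 24.
Required Bayes factor = 24 ÷ (1/399) = 9576.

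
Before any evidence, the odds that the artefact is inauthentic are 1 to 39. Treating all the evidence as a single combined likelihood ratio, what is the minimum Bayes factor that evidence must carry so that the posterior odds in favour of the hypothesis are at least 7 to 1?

Prior odds = 1/39.
Target odds = 7.
Required Bayes factor = 7 ÷ (1/39) = 273.

273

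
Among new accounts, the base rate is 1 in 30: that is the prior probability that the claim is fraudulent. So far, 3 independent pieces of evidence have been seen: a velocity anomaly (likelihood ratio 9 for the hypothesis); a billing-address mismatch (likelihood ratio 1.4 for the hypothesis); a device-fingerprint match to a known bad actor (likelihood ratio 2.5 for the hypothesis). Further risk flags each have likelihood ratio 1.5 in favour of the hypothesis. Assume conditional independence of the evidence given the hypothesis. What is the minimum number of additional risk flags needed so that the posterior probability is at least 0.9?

6

Prior odds = (1/30)/(29/30) = 1/29.
Combined Bayes factor of the evidence already in hand = 9 × 1.4 × 2.5 = 31.5.
Odds after that evidence = (1/29) × 31.5 = 63/58.
Target odds = 0.9/0.1 = 9.
Need 1.5ⁿ ≥ 9 ÷ (63/58) = 58/7.
1.5⁵ = 7.59375 falls short of 58/7 but 1.5⁶ = 11.390625 reaches it, so n = 6.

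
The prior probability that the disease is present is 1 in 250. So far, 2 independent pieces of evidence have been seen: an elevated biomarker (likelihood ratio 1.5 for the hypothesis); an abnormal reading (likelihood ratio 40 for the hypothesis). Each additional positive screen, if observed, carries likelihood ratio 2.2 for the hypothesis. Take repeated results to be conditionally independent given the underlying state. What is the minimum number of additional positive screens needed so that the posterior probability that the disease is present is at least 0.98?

7

Prior odds = 0.004/0.996 = 1/249.
Combined Bayes factor of the evidence already in hand = 1.5 × 40 = 60.
Odds after that evidence = (1/249) × 60 = 20/83.
Target odds = 0.98/0.02 = 49.
Need 2.2ⁿ ≥ 49 ÷ (20/83) = 203.35.
2.2⁶ = 1771561/15625 falls short of 203.35 but 2.2⁷ = 19487171/78125 reaches it, so n = 7.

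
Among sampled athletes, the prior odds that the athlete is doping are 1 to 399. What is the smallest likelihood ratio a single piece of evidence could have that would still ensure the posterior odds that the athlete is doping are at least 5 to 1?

Prior odds = 1/399.
Target odds = 5.
Required Bayes factor = 5 ÷ (1/399) = 1995.

1995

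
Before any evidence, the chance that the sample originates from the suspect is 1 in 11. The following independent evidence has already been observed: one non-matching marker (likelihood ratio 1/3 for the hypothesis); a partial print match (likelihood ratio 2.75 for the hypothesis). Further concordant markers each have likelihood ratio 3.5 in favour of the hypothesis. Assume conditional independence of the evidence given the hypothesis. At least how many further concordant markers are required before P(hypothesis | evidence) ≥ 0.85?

Prior odds = (1/11)/(10/11) = 0.1.
Combined Bayes factor of the evidence already in hand = (1/3) × 2.75 = 11/12.
Odds after that evidence = 0.1 × 11/12 = 11/120.
Target odds = 0.85/0.15 = 17/3.
Need 3.5ⁿ ≥ 17/3 ÷ (11/120) = 680/11.
3.5³ = 42.875 falls short of 680/11 but 3.5⁴ = 150.0625 reaches it, so n = 4.

4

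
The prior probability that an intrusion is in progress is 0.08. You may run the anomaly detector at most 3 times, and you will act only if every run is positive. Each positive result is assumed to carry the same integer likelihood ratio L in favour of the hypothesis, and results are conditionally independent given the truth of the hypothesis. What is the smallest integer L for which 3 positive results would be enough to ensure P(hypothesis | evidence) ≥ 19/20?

7

Prior odds = 0.08/0.92 = 2/23.
Target odds = 0.95/0.05 = 19.
Need L³ ≥ 19 ÷ (2/23) = 218.5.
6³ = 216 < 218.5 ≤ 343 = 7³, so L = 7.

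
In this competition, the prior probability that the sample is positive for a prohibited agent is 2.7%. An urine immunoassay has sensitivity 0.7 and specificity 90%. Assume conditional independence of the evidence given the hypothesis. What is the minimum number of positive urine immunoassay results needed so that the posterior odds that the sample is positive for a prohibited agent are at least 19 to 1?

4

Prior odds = 0.027/0.973 = 27/973.
False-positive rate = 1 − 0.9 = 0.1; likelihood ratio of a positive = 0.7/0.1 = 7.
Target odds = 19.
Need (27/973) × 7ⁿ ≥ 19, i.e. 7ⁿ ≥ 18487/27.
7³ = 343 falls short of 18487/27 but 7⁴ = 2401 reaches it, so n = 4.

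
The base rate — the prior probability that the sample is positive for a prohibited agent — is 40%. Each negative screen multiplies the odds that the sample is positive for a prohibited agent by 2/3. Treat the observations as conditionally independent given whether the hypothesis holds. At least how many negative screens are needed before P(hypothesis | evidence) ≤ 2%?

9

Prior odds = 0.4/0.6 = 2/3.
Likelihood ratio per negative screen = 2/3.
Target posterior odds = 0.02/0.98 = 1/49.
Need (2/3) × (2/3)ⁿ ≤ 1/49, i.e. (2/3)ⁿ ≤ 3/98.
(2/3)⁸ = 256/6561 is still above 3/98 but (2/3)⁹ = 512/19683 is at or below it, so n = 9.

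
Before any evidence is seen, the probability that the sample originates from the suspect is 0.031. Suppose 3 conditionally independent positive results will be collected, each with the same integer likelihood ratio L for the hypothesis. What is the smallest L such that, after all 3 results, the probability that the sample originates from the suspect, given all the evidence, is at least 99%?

15

Prior odds = 0.031/0.969 = 31/969.
Target odds = 0.99/0.01 = 99.
Need L³ ≥ 99 ÷ (31/969) = 95931/31.
14³ = 2744 < 95931/31 ≤ 3375 = 15³, so L = 15.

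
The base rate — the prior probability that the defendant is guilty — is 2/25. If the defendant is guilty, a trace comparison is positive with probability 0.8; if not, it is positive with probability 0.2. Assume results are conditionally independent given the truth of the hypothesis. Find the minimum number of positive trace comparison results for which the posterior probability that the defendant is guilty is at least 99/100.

Prior odds = 0.08/0.92 = 2/23.
Likelihood ratio of a positive = 0.8/0.2 = 4.
Target posterior odds = 0.99/0.01 = 99.
Require 4ⁿ ≥ 99 ÷ (2/23) = 1138.5.
4⁵ = 1024 falls short of 1138.5 but 4⁶ = 4096 reaches it, so n = 6.

6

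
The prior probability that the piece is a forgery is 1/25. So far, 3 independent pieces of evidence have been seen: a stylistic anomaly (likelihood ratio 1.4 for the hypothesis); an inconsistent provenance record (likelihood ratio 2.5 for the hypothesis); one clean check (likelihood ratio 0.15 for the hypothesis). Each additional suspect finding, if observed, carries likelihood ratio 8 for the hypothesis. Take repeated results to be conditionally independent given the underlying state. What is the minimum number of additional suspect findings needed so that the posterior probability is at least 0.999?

6

Prior odds = 0.04/0.96 = 1/24.
Combined Bayes factor of the evidence already in hand = 1.4 × 2.5 × 0.15 = 0.525.
Odds after that evidence = (1/24) × 0.525 = 0.021875.
Target odds = 0.999/0.001 = 999.
Need 8ⁿ ≥ 999 ÷ 0.021875 = 319680/7.
8⁵ = 32768 falls short of 319680/7 but 8⁶ = 262144 reaches it, so n = 6.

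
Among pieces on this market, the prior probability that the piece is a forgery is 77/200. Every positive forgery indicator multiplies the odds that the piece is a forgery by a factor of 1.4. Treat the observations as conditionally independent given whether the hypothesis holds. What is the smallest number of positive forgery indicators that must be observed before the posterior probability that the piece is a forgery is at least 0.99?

16

Prior odds = 0.385/0.615 = 77/123.
Likelihood ratio per positive forgery indicator = 1.4.
Target odds: 0.99 ÷ 0.01 = 99.
Require 1.4ⁿ ≥ 99 ÷ (77/123) = 1107/7.
1.4¹⁵ ≈155.568 falls short of 1107/7 but 1.4¹⁶ ≈217.795 reaches it, so n = 16.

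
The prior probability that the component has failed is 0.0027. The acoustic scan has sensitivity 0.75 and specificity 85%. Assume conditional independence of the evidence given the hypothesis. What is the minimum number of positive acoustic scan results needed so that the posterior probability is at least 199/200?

Prior odds: 0.0027 ÷ 0.9973 = 27/9973.
False-positive rate = 1 − 0.85 = 0.15; likelihood ratio of a positive = 0.75/0.15 = 5.
Target odds: 0.995 ÷ 0.005 = 199.
Need (27/9973) × 5ⁿ ≥ 199, i.e. 5ⁿ ≥ 1984627/27.
5⁶ = 15625 falls short of 1984627/27 but 5⁷ = 78125 reaches it, so n = 7.

7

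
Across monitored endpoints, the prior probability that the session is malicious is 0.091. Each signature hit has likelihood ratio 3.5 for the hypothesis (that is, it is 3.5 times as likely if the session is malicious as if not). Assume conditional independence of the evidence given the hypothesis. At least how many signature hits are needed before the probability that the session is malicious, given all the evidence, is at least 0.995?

7

Prior odds = 0.091/0.909 = 91/909.
Likelihood ratio per signature hit = 3.5.
Target odds: 0.995 ÷ 0.005 = 199.
Need (91/909) × 3.5ⁿ ≥ 199, i.e. 3.5ⁿ ≥ 180891/91.
3.5⁶ = 1838.265625 falls short of 180891/91 but 3.5⁷ = 823543/128 reaches it, so n = 7.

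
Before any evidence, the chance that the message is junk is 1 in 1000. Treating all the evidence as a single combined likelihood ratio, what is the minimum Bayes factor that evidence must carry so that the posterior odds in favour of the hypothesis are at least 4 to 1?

Prior odds = 0.001/0.999 = 1/999.
Target odds = 4.
Required Bayes factor = 4 ÷ (1/999) = 3996.

3996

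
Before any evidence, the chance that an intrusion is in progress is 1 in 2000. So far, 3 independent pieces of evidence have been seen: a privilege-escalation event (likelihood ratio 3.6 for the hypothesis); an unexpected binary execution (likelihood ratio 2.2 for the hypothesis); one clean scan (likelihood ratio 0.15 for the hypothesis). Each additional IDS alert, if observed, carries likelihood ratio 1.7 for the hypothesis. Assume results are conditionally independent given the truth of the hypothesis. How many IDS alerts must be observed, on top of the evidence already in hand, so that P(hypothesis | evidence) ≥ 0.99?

Prior odds = 0.0005/0.9995 = 1/1999.
Combined Bayes factor of the evidence already in hand = 3.6 × 2.2 × 0.15 = 1.188.
Odds after that evidence = (1/1999) × 1.188 = 297/499750.
Target odds = 0.99/0.01 = 99.
Need 1.7ⁿ ≥ 99 ÷ (297/499750) = 499750/3.
1.7²² ≈117456 falls short of 499750/3 but 1.7²³ ≈199676 reaches it, so n = 23.

23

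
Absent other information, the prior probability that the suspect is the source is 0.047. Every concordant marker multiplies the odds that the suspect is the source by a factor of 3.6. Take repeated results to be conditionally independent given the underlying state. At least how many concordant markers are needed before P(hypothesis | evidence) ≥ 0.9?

Prior odds: 0.047 ÷ 0.953 = 47/953.
Likelihood ratio per concordant marker = 3.6.
Target posterior odds = 0.9/0.1 = 9.
Require 3.6ⁿ ≥ 9 ÷ (47/953) = 8577/47.
3.6⁴ = 167.9616 falls short of 8577/47 but 3.6⁵ = 604.66176 reaches it, so n = 5.

5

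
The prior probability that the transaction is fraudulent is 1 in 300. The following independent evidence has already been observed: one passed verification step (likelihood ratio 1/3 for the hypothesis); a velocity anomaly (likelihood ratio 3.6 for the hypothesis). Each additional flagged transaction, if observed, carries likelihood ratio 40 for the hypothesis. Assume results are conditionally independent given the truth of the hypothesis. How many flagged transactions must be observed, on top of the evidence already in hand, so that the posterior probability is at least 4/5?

2

Prior odds = (1/300)/(299/300) = 1/299.
Combined Bayes factor of the evidence already in hand = (1/3) × 3.6 = 1.2.
Odds after that evidence = (1/299) × 1.2 = 6/1495.
Target odds = 0.8/0.2 = 4.
Need 40ⁿ ≥ 4 ÷ (6/1495) = 2990/3.
40¹ = 40 falls short of 2990/3 but 40² = 1600 reaches it, so n = 2.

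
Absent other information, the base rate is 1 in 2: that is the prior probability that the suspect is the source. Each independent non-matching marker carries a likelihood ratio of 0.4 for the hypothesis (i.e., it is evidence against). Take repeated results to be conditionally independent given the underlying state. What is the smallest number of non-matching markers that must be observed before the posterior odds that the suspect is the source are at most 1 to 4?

2

Prior odds = 0.5/0.5 = 1.
Likelihood ratio per non-matching marker = 0.4.
Target odds = 0.25.
Require 0.4ⁿ ≤ 0.25 ÷ 1 = 0.25.
0.4¹ = 0.4 is still above 0.25 but 0.4² = 0.16 is at or below it, so n = 2.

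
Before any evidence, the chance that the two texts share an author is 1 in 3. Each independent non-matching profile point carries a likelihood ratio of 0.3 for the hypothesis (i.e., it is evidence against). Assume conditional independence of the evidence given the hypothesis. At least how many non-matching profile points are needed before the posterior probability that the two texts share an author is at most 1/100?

4

Prior odds = (1/3)/(2/3) = 0.5.
Likelihood ratio per non-matching profile point = 0.3.
Target odds: 0.01 ÷ 0.99 = 1/99.
Require 0.3ⁿ ≤ 1/99 ÷ 0.5 = 2/99.
0.3³ = 0.027 is still above 2/99 but 0.3⁴ = 0.0081 is at or below it, so n = 4.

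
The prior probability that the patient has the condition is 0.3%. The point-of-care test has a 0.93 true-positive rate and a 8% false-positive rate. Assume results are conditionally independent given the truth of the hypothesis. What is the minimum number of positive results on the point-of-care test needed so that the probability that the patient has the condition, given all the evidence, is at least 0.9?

Prior odds: 0.003 ÷ 0.997 = 3/997.
Likelihood ratio of a positive result = 0.93/0.08 = 11.625.
Target odds: 0.9 ÷ 0.1 = 9.
Need (3/997) × 11.625ⁿ ≥ 9, i.e. 11.625ⁿ ≥ 2991.
11.625³ = 804357/512 falls short of 2991 but 11.625⁴ = 74805201/4096 reaches it, so n = 4.

4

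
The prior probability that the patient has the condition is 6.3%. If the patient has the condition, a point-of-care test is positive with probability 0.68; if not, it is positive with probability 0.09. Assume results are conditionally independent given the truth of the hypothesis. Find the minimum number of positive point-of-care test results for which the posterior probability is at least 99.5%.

Prior odds: 0.063 ÷ 0.937 = 63/937.
Likelihood ratio of a positive = 0.68/0.09 = 68/9.
Target odds: 0.995 ÷ 0.005 = 199.
Need (63/937) × (68/9)ⁿ ≥ 199, i.e. (68/9)ⁿ ≥ 186463/63.
(68/9)³ = 314432/729 falls short of 186463/63 but (68/9)⁴ = 21381376/6561 reaches it, so n = 4.

4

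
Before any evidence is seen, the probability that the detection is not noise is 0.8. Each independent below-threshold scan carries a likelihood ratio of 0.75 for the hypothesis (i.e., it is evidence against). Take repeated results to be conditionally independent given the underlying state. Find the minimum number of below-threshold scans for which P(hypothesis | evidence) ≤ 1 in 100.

21

Prior odds: 0.8 ÷ 0.2 = 4.
Likelihood ratio per below-threshold scan = 0.75.
Target odds: 0.01 ÷ 0.99 = 1/99.
Require 0.75ⁿ ≤ 1/99 ÷ 4 = 1/396.
0.75²⁰ ≈0.00317121 is still above 1/396 but 0.75²¹ ≈0.00237841 is at or below it, so n = 21.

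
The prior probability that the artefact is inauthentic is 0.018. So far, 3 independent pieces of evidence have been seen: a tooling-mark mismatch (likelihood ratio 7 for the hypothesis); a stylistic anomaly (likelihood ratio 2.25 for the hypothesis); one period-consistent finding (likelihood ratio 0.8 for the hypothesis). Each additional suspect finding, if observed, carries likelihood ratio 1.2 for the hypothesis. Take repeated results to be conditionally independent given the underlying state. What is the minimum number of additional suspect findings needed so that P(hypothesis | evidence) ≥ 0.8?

16

Prior odds = 0.018/0.982 = 9/491.
Combined Bayes factor of the evidence already in hand = 7 × 2.25 × 0.8 = 12.6.
Odds after that evidence = (9/491) × 12.6 = 567/2455.
Target odds = 0.8/0.2 = 4.
Need 1.2ⁿ ≥ 4 ÷ (567/2455) = 9820/567.
1.2¹⁵ ≈15.407 falls short of 9820/567 but 1.2¹⁶ ≈18.4884 reaches it, so n = 16.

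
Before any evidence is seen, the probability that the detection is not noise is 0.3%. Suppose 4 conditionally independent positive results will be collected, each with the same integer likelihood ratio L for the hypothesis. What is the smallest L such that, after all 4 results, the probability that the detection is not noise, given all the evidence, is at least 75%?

Prior odds = 0.003/0.997 = 3/997.
Target odds = 0.75/0.25 = 3.
Need L⁴ ≥ 3 ÷ (3/997) = 997.
5⁴ = 625 < 997 ≤ 1296 = 6⁴, so L = 6.

6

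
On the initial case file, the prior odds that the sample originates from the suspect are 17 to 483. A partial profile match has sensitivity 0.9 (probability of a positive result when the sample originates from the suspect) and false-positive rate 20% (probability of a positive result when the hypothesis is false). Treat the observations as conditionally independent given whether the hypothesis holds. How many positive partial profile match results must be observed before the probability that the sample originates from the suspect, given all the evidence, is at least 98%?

5

Prior odds = 17/483.
Likelihood ratio of a positive result = 0.9/0.2 = 4.5.
Target posterior odds = 0.98/0.02 = 49.
Need (17/483) × 4.5ⁿ ≥ 49, i.e. 4.5ⁿ ≥ 23667/17.
4.5⁴ = 410.0625 falls short of 23667/17 but 4.5⁵ = 1845.28125 reaches it, so n = 5.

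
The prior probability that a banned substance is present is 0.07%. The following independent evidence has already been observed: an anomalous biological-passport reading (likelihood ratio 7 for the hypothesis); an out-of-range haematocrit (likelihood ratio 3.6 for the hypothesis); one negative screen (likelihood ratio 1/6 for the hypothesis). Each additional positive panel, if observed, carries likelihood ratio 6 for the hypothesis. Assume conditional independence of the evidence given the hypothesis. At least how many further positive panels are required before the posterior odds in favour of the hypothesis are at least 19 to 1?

5

Prior odds = 0.0007/0.9993 = 7/9993.
Combined Bayes factor of the evidence already in hand = 7 × 3.6 × (1/6) = 4.2.
Odds after that evidence = (7/9993) × 4.2 = 49/16655.
Target odds = 19.
Need 6ⁿ ≥ 19 ÷ (49/16655) = 316445/49.
6⁴ = 1296 falls short of 316445/49 but 6⁵ = 7776 reaches it, so n = 5.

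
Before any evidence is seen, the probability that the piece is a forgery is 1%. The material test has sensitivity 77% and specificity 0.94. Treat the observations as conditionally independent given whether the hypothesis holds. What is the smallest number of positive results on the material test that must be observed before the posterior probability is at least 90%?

3

Prior odds = 0.01/0.99 = 1/99.
False-positive rate = 1 − 0.94 = 0.06; likelihood ratio of a positive = 0.77/0.06 = 77/6.
Target posterior odds = 0.9/0.1 = 9.
Require (77/6)ⁿ ≥ 9 ÷ (1/99) = 891.
(77/6)² = 5929/36 falls short of 891 but (77/6)³ = 456533/216 reaches it, so n = 3.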